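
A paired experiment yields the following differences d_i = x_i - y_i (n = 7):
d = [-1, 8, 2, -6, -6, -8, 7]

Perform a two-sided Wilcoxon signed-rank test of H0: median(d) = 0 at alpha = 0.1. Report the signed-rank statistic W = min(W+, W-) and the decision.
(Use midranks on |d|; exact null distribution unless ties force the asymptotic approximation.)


Step 1: Drop any zero differences (none here) and take |d_i|.
|d| = [1, 8, 2, 6, 6, 8, 7]
Step 2: Midrank |d_i| (ties get averaged ranks).
ranks: |1|->1, |8|->6.5, |2|->2, |6|->3.5, |6|->3.5, |8|->6.5, |7|->5
Step 3: Attach original signs; sum ranks with positive sign and with negative sign.
W+ = 6.5 + 2 + 5 = 13.5
W- = 1 + 3.5 + 3.5 + 6.5 = 14.5
(Check: W+ + W- = 28 should equal n(n+1)/2 = 28.)
Step 4: Test statistic W = min(W+, W-) = 13.5.
Step 5: Ties in |d|, so use the tie-corrected normal approximation.
        E[W] = n(n+1)/4 = 7*8/4 = 14.
        Tie groups: |d|=6 (t=2), |d|=8 (t=2); sum(t^3 - t) = 12.
        Var[W] = n(n+1)(2n+1)/24 - sum(t^3-t)/48 = 840/24 - 12/48 = 34.75.
        z = (W - E[W]) / sqrt(Var[W]) = (13.5 - 14) / 5.8949 = -0.0848.
        Two-sided p = 2*Phi(z) = 0.932405.
Step 6: alpha = 0.1. fail to reject H0.

W+ = 13.5, W- = 14.5, W = min = 13.5, p = 0.932405, fail to reject H0.


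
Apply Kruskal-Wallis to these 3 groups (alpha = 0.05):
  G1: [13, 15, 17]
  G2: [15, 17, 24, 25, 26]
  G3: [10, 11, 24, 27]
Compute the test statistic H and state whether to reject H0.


Step 1: Combine all N = 12 observations and assign midranks.
sorted (value, group, rank): (10,G3,1), (11,G3,2), (13,G1,3), (15,G1,4.5), (15,G2,4.5), (17,G1,6.5), (17,G2,6.5), (24,G2,8.5), (24,G3,8.5), (25,G2,10), (26,G2,11), (27,G3,12)
Step 2: Sum ranks within each group.
R_1 = 14 (n_1 = 3)
R_2 = 40.5 (n_2 = 5)
R_3 = 23.5 (n_3 = 4)
Step 3: H = 12/(N(N+1)) * sum(R_i^2/n_i) - 3(N+1)
     = 12/(12*13) * (14^2/3 + 40.5^2/5 + 23.5^2/4) - 3*13
     = 0.076923 * 531.446 - 39
     = 1.880449.
Step 4: Ties present; correction factor C = 1 - 18/(12^3 - 12) = 0.989510. Corrected H = 1.880449 / 0.989510 = 1.900383.
Step 5: Under H0, H ~ chi^2(2); p-value = 0.386667.
Step 6: alpha = 0.05. fail to reject H0.

H = 1.9004, df = 2, p = 0.386667, fail to reject H0.


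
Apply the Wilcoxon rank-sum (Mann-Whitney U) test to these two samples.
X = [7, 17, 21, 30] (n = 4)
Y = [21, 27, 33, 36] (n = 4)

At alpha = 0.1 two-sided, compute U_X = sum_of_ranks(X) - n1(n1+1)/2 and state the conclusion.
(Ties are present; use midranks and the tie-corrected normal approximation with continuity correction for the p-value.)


Step 1: Combine and sort all 8 observations; assign midranks.
sorted (value, group): (7,X), (17,X), (21,X), (21,Y), (27,Y), (30,X), (33,Y), (36,Y)
ranks: 7->1, 17->2, 21->3.5, 21->3.5, 27->5, 30->6, 33->7, 36->8
Step 2: Rank sum for X: R1 = 1 + 2 + 3.5 + 6 = 12.5.
Step 3: U_X = R1 - n1(n1+1)/2 = 12.5 - 4*5/2 = 12.5 - 10 = 2.5.
       U_Y = n1*n2 - U_X = 16 - 2.5 = 13.5.
Step 4: Ties are present, so use the tie-corrected normal approximation (with continuity correction) for the p-value.
Step 5: p-value = 0.146489; compare to alpha = 0.1. fail to reject H0.

U_X = 2.5, p = 0.146489, fail to reject H0 at alpha = 0.1.


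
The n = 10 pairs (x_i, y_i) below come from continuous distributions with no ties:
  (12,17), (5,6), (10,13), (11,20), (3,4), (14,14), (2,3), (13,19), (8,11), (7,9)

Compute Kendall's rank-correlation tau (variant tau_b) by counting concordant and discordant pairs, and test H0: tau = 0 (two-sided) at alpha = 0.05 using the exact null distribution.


Step 1: Enumerate the 45 unordered pairs (i,j) with i<j and classify each by sign(x_j-x_i) * sign(y_j-y_i).
  (1,2):dx=-7,dy=-11->C; (1,3):dx=-2,dy=-4->C; (1,4):dx=-1,dy=+3->D; (1,5):dx=-9,dy=-13->C
  (1,6):dx=+2,dy=-3->D; (1,7):dx=-10,dy=-14->C; (1,8):dx=+1,dy=+2->C; (1,9):dx=-4,dy=-6->C
  (1,10):dx=-5,dy=-8->C; (2,3):dx=+5,dy=+7->C; (2,4):dx=+6,dy=+14->C; (2,5):dx=-2,dy=-2->C
  (2,6):dx=+9,dy=+8->C; (2,7):dx=-3,dy=-3->C; (2,8):dx=+8,dy=+13->C; (2,9):dx=+3,dy=+5->C
  (2,10):dx=+2,dy=+3->C; (3,4):dx=+1,dy=+7->C; (3,5):dx=-7,dy=-9->C; (3,6):dx=+4,dy=+1->C
  (3,7):dx=-8,dy=-10->C; (3,8):dx=+3,dy=+6->C; (3,9):dx=-2,dy=-2->C; (3,10):dx=-3,dy=-4->C
  (4,5):dx=-8,dy=-16->C; (4,6):dx=+3,dy=-6->D; (4,7):dx=-9,dy=-17->C; (4,8):dx=+2,dy=-1->D
  (4,9):dx=-3,dy=-9->C; (4,10):dx=-4,dy=-11->C; (5,6):dx=+11,dy=+10->C; (5,7):dx=-1,dy=-1->C
  (5,8):dx=+10,dy=+15->C; (5,9):dx=+5,dy=+7->C; (5,10):dx=+4,dy=+5->C; (6,7):dx=-12,dy=-11->C
  (6,8):dx=-1,dy=+5->D; (6,9):dx=-6,dy=-3->C; (6,10):dx=-7,dy=-5->C; (7,8):dx=+11,dy=+16->C
  (7,9):dx=+6,dy=+8->C; (7,10):dx=+5,dy=+6->C; (8,9):dx=-5,dy=-8->C; (8,10):dx=-6,dy=-10->C
  (9,10):dx=-1,dy=-2->C
Step 2: C = 40, D = 5, total pairs = 45.
Step 3: tau = (C - D)/(n(n-1)/2) = (40 - 5)/45 = 0.777778.
Step 4: Exact two-sided p-value (enumerate n! = 3628800 permutations of y under H0): p = 0.000946.
Step 5: alpha = 0.05. reject H0.

tau_b = 0.7778 (C=40, D=5), p = 0.000946, reject H0.


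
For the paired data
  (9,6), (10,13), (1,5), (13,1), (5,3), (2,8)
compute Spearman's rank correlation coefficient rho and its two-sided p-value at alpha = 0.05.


Step 1: Rank x and y separately (midranks; no ties here).
rank(x): 9->4, 10->5, 1->1, 13->6, 5->3, 2->2
rank(y): 6->4, 13->6, 5->3, 1->1, 3->2, 8->5
Step 2: d_i = R_x(i) - R_y(i); compute d_i^2.
  (4-4)^2=0, (5-6)^2=1, (1-3)^2=4, (6-1)^2=25, (3-2)^2=1, (2-5)^2=9
sum(d^2) = 40.
Step 3: rho = 1 - 6*40 / (6*(6^2 - 1)) = 1 - 240/210 = -0.142857.
Step 4: Under H0, t = rho * sqrt((n-2)/(1-rho^2)) = -0.2887 ~ t(4).
Step 5: Two-sided p-value from the t-distribution with 4 df = 0.787172.
Step 6: alpha = 0.05. fail to reject H0.

rho = -0.1429, p = 0.787172, fail to reject H0 at alpha = 0.05.


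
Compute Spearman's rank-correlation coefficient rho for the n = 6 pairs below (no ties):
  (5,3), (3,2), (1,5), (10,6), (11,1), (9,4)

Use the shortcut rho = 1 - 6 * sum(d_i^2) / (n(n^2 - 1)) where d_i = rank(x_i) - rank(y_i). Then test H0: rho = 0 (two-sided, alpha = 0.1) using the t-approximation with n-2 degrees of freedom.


Step 1: Rank x and y separately (midranks; no ties here).
rank(x): 5->3, 3->2, 1->1, 10->5, 11->6, 9->4
rank(y): 3->3, 2->2, 5->5, 6->6, 1->1, 4->4
Step 2: d_i = R_x(i) - R_y(i); compute d_i^2.
  (3-3)^2=0, (2-2)^2=0, (1-5)^2=16, (5-6)^2=1, (6-1)^2=25, (4-4)^2=0
sum(d^2) = 42.
Step 3: rho = 1 - 6*42 / (6*(6^2 - 1)) = 1 - 252/210 = -0.200000.
Step 4: Under H0, t = rho * sqrt((n-2)/(1-rho^2)) = -0.4082 ~ t(4).
Step 5: Two-sided p-value from the t-distribution with 4 df = 0.704000.
Step 6: alpha = 0.1. fail to reject H0.

rho = -0.2000, p = 0.704000, fail to reject H0 at alpha = 0.1.


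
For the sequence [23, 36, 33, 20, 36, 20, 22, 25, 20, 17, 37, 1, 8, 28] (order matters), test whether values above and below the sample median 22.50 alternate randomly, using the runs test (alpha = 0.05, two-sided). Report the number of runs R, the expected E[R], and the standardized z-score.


Step 1: Compute median = 22.50; label A = above, B = below.
Labels in order: AAABABBABBABBA  (n_A = 7, n_B = 7)
Step 2: Count runs R = 9.
Step 3: Under H0 (random ordering), E[R] = 2*n_A*n_B/(n_A+n_B) + 1 = 2*7*7/14 + 1 = 8.0000.
        Var[R] = 2*n_A*n_B*(2*n_A*n_B - n_A - n_B) / ((n_A+n_B)^2 * (n_A+n_B-1)) = 8232/2548 = 3.2308.
        SD[R] = 1.7974.
Step 4: Continuity-corrected z = (R - 0.5 - E[R]) / SD[R] = (9 - 0.5 - 8.0000) / 1.7974 = 0.2782.
Step 5: Two-sided p-value via normal approximation = 2*(1 - Phi(|z|)) = 0.780879.
Step 6: alpha = 0.05. fail to reject H0.

R = 9, z = 0.2782, p = 0.780879, fail to reject H0.


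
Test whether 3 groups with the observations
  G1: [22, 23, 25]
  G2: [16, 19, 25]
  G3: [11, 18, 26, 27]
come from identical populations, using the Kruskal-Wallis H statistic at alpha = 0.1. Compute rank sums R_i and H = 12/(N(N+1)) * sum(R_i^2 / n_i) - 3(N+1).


Step 1: Combine all N = 10 observations and assign midranks.
sorted (value, group, rank): (11,G3,1), (16,G2,2), (18,G3,3), (19,G2,4), (22,G1,5), (23,G1,6), (25,G1,7.5), (25,G2,7.5), (26,G3,9), (27,G3,10)
Step 2: Sum ranks within each group.
R_1 = 18.5 (n_1 = 3)
R_2 = 13.5 (n_2 = 3)
R_3 = 23 (n_3 = 4)
Step 3: H = 12/(N(N+1)) * sum(R_i^2/n_i) - 3(N+1)
     = 12/(10*11) * (18.5^2/3 + 13.5^2/3 + 23^2/4) - 3*11
     = 0.109091 * 307.083 - 33
     = 0.500000.
Step 4: Ties present; correction factor C = 1 - 6/(10^3 - 10) = 0.993939. Corrected H = 0.500000 / 0.993939 = 0.503049.
Step 5: Under H0, H ~ chi^2(2); p-value = 0.777614.
Step 6: alpha = 0.1. fail to reject H0.

H = 0.5030, df = 2, p = 0.777614, fail to reject H0.


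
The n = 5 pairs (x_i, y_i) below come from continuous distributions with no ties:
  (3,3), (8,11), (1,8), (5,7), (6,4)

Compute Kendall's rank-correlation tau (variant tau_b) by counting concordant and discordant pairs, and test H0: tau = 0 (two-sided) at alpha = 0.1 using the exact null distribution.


Step 1: Enumerate the 10 unordered pairs (i,j) with i<j and classify each by sign(x_j-x_i) * sign(y_j-y_i).
  (1,2):dx=+5,dy=+8->C; (1,3):dx=-2,dy=+5->D; (1,4):dx=+2,dy=+4->C; (1,5):dx=+3,dy=+1->C
  (2,3):dx=-7,dy=-3->C; (2,4):dx=-3,dy=-4->C; (2,5):dx=-2,dy=-7->C; (3,4):dx=+4,dy=-1->D
  (3,5):dx=+5,dy=-4->D; (4,5):dx=+1,dy=-3->D
Step 2: C = 6, D = 4, total pairs = 10.
Step 3: tau = (C - D)/(n(n-1)/2) = (6 - 4)/10 = 0.200000.
Step 4: Exact two-sided p-value (enumerate n! = 120 permutations of y under H0): p = 0.816667.
Step 5: alpha = 0.1. fail to reject H0.

tau_b = 0.2000 (C=6, D=4), p = 0.816667, fail to reject H0.


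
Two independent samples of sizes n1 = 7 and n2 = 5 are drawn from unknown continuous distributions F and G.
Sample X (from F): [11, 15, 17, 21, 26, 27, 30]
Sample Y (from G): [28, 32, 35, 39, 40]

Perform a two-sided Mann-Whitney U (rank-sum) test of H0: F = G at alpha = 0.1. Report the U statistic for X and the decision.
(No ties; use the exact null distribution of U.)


Step 1: Combine and sort all 12 observations; assign midranks.
sorted (value, group): (11,X), (15,X), (17,X), (21,X), (26,X), (27,X), (28,Y), (30,X), (32,Y), (35,Y), (39,Y), (40,Y)
ranks: 11->1, 15->2, 17->3, 21->4, 26->5, 27->6, 28->7, 30->8, 32->9, 35->10, 39->11, 40->12
Step 2: Rank sum for X: R1 = 1 + 2 + 3 + 4 + 5 + 6 + 8 = 29.
Step 3: U_X = R1 - n1(n1+1)/2 = 29 - 7*8/2 = 29 - 28 = 1.
       U_Y = n1*n2 - U_X = 35 - 1 = 34.
Step 4: No ties, so the exact null distribution of U (based on enumerating the C(12,7) = 792 equally likely rank assignments) gives the two-sided p-value.
Step 5: p-value = 0.005051; compare to alpha = 0.1. reject H0.

U_X = 1, p = 0.005051, reject H0 at alpha = 0.1.


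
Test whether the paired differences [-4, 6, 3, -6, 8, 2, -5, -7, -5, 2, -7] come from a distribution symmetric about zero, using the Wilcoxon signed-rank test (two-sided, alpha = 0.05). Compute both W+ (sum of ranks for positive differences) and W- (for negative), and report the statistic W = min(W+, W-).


Step 1: Drop any zero differences (none here) and take |d_i|.
|d| = [4, 6, 3, 6, 8, 2, 5, 7, 5, 2, 7]
Step 2: Midrank |d_i| (ties get averaged ranks).
ranks: |4|->4, |6|->7.5, |3|->3, |6|->7.5, |8|->11, |2|->1.5, |5|->5.5, |7|->9.5, |5|->5.5, |2|->1.5, |7|->9.5
Step 3: Attach original signs; sum ranks with positive sign and with negative sign.
W+ = 7.5 + 3 + 11 + 1.5 + 1.5 = 24.5
W- = 4 + 7.5 + 5.5 + 9.5 + 5.5 + 9.5 = 41.5
(Check: W+ + W- = 66 should equal n(n+1)/2 = 66.)
Step 4: Test statistic W = min(W+, W-) = 24.5.
Step 5: Ties in |d|, so use the tie-corrected normal approximation.
        E[W] = n(n+1)/4 = 11*12/4 = 33.
        Tie groups: |d|=2 (t=2), |d|=5 (t=2), |d|=6 (t=2), |d|=7 (t=2); sum(t^3 - t) = 24.
        Var[W] = n(n+1)(2n+1)/24 - sum(t^3-t)/48 = 3036/24 - 24/48 = 126.
        z = (W - E[W]) / sqrt(Var[W]) = (24.5 - 33) / 11.2250 = -0.7572.
        Two-sided p = 2*Phi(z) = 0.448906.
Step 6: alpha = 0.05. fail to reject H0.

W+ = 24.5, W- = 41.5, W = min = 24.5, p = 0.448906, fail to reject H0.


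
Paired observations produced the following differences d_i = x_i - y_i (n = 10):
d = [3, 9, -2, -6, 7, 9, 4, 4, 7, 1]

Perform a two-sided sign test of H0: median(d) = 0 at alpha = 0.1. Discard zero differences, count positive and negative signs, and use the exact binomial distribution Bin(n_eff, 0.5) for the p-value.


Step 1: Discard zero differences. Original n = 10; n_eff = number of nonzero differences = 10.
Nonzero differences (with sign): +3, +9, -2, -6, +7, +9, +4, +4, +7, +1
Step 2: Count signs: positive = 8, negative = 2.
Step 3: Under H0: P(positive) = 0.5, so the number of positives S ~ Bin(10, 0.5).
Step 4: Two-sided exact p-value = sum of Bin(10,0.5) probabilities at or below the observed probability = 0.109375.
Step 5: alpha = 0.1. fail to reject H0.

n_eff = 10, pos = 8, neg = 2, p = 0.109375, fail to reject H0.


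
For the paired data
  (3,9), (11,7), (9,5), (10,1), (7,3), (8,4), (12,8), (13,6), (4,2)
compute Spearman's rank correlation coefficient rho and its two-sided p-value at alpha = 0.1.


Step 1: Rank x and y separately (midranks; no ties here).
rank(x): 3->1, 11->7, 9->5, 10->6, 7->3, 8->4, 12->8, 13->9, 4->2
rank(y): 9->9, 7->7, 5->5, 1->1, 3->3, 4->4, 8->8, 6->6, 2->2
Step 2: d_i = R_x(i) - R_y(i); compute d_i^2.
  (1-9)^2=64, (7-7)^2=0, (5-5)^2=0, (6-1)^2=25, (3-3)^2=0, (4-4)^2=0, (8-8)^2=0, (9-6)^2=9, (2-2)^2=0
sum(d^2) = 98.
Step 3: rho = 1 - 6*98 / (9*(9^2 - 1)) = 1 - 588/720 = 0.183333.
Step 4: Under H0, t = rho * sqrt((n-2)/(1-rho^2)) = 0.4934 ~ t(7).
Step 5: Two-sided p-value from the t-distribution with 7 df = 0.636820.
Step 6: alpha = 0.1. fail to reject H0.

rho = 0.1833, p = 0.636820, fail to reject H0 at alpha = 0.1.


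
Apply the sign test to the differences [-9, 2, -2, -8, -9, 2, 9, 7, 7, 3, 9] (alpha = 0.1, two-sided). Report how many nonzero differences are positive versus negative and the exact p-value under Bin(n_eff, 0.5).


Step 1: Discard zero differences. Original n = 11; n_eff = number of nonzero differences = 11.
Nonzero differences (with sign): -9, +2, -2, -8, -9, +2, +9, +7, +7, +3, +9
Step 2: Count signs: positive = 7, negative = 4.
Step 3: Under H0: P(positive) = 0.5, so the number of positives S ~ Bin(11, 0.5).
Step 4: Two-sided exact p-value = sum of Bin(11,0.5) probabilities at or below the observed probability = 0.548828.
Step 5: alpha = 0.1. fail to reject H0.

n_eff = 11, pos = 7, neg = 4, p = 0.548828, fail to reject H0.


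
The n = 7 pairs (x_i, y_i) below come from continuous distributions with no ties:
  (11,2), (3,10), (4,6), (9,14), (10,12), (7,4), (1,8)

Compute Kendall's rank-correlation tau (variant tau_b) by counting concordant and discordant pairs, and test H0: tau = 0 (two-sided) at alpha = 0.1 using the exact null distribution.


Step 1: Enumerate the 21 unordered pairs (i,j) with i<j and classify each by sign(x_j-x_i) * sign(y_j-y_i).
  (1,2):dx=-8,dy=+8->D; (1,3):dx=-7,dy=+4->D; (1,4):dx=-2,dy=+12->D; (1,5):dx=-1,dy=+10->D
  (1,6):dx=-4,dy=+2->D; (1,7):dx=-10,dy=+6->D; (2,3):dx=+1,dy=-4->D; (2,4):dx=+6,dy=+4->C
  (2,5):dx=+7,dy=+2->C; (2,6):dx=+4,dy=-6->D; (2,7):dx=-2,dy=-2->C; (3,4):dx=+5,dy=+8->C
  (3,5):dx=+6,dy=+6->C; (3,6):dx=+3,dy=-2->D; (3,7):dx=-3,dy=+2->D; (4,5):dx=+1,dy=-2->D
  (4,6):dx=-2,dy=-10->C; (4,7):dx=-8,dy=-6->C; (5,6):dx=-3,dy=-8->C; (5,7):dx=-9,dy=-4->C
  (6,7):dx=-6,dy=+4->D
Step 2: C = 9, D = 12, total pairs = 21.
Step 3: tau = (C - D)/(n(n-1)/2) = (9 - 12)/21 = -0.142857.
Step 4: Exact two-sided p-value (enumerate n! = 5040 permutations of y under H0): p = 0.772619.
Step 5: alpha = 0.1. fail to reject H0.

tau_b = -0.1429 (C=9, D=12), p = 0.772619, fail to reject H0.


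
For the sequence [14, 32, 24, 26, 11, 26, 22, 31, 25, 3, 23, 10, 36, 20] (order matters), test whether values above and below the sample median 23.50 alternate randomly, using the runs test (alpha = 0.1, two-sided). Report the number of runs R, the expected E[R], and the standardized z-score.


Step 1: Compute median = 23.50; label A = above, B = below.
Labels in order: BAAABABAABBBAB  (n_A = 7, n_B = 7)
Step 2: Count runs R = 9.
Step 3: Under H0 (random ordering), E[R] = 2*n_A*n_B/(n_A+n_B) + 1 = 2*7*7/14 + 1 = 8.0000.
        Var[R] = 2*n_A*n_B*(2*n_A*n_B - n_A - n_B) / ((n_A+n_B)^2 * (n_A+n_B-1)) = 8232/2548 = 3.2308.
        SD[R] = 1.7974.
Step 4: Continuity-corrected z = (R - 0.5 - E[R]) / SD[R] = (9 - 0.5 - 8.0000) / 1.7974 = 0.2782.
Step 5: Two-sided p-value via normal approximation = 2*(1 - Phi(|z|)) = 0.780879.
Step 6: alpha = 0.1. fail to reject H0.

R = 9, z = 0.2782, p = 0.780879, fail to reject H0.


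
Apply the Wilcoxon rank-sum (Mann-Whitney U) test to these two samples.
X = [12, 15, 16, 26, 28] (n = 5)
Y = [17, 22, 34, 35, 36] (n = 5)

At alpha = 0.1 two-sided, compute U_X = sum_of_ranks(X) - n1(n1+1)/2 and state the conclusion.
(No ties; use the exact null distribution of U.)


Step 1: Combine and sort all 10 observations; assign midranks.
sorted (value, group): (12,X), (15,X), (16,X), (17,Y), (22,Y), (26,X), (28,X), (34,Y), (35,Y), (36,Y)
ranks: 12->1, 15->2, 16->3, 17->4, 22->5, 26->6, 28->7, 34->8, 35->9, 36->10
Step 2: Rank sum for X: R1 = 1 + 2 + 3 + 6 + 7 = 19.
Step 3: U_X = R1 - n1(n1+1)/2 = 19 - 5*6/2 = 19 - 15 = 4.
       U_Y = n1*n2 - U_X = 25 - 4 = 21.
Step 4: No ties, so the exact null distribution of U (based on enumerating the C(10,5) = 252 equally likely rank assignments) gives the two-sided p-value.
Step 5: p-value = 0.095238; compare to alpha = 0.1. reject H0.

U_X = 4, p = 0.095238, reject H0 at alpha = 0.1.


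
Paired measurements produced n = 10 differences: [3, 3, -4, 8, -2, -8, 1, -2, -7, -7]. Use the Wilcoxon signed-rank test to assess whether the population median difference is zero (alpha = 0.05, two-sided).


Step 1: Drop any zero differences (none here) and take |d_i|.
|d| = [3, 3, 4, 8, 2, 8, 1, 2, 7, 7]
Step 2: Midrank |d_i| (ties get averaged ranks).
ranks: |3|->4.5, |3|->4.5, |4|->6, |8|->9.5, |2|->2.5, |8|->9.5, |1|->1, |2|->2.5, |7|->7.5, |7|->7.5
Step 3: Attach original signs; sum ranks with positive sign and with negative sign.
W+ = 4.5 + 4.5 + 9.5 + 1 = 19.5
W- = 6 + 2.5 + 9.5 + 2.5 + 7.5 + 7.5 = 35.5
(Check: W+ + W- = 55 should equal n(n+1)/2 = 55.)
Step 4: Test statistic W = min(W+, W-) = 19.5.
Step 5: Ties in |d|, so use the tie-corrected normal approximation.
        E[W] = n(n+1)/4 = 10*11/4 = 27.5.
        Tie groups: |d|=2 (t=2), |d|=3 (t=2), |d|=7 (t=2), |d|=8 (t=2); sum(t^3 - t) = 24.
        Var[W] = n(n+1)(2n+1)/24 - sum(t^3-t)/48 = 2310/24 - 24/48 = 95.75.
        z = (W - E[W]) / sqrt(Var[W]) = (19.5 - 27.5) / 9.7852 = -0.8176.
        Two-sided p = 2*Phi(z) = 0.413607.
Step 6: alpha = 0.05. fail to reject H0.

W+ = 19.5, W- = 35.5, W = min = 19.5, p = 0.413607, fail to reject H0.


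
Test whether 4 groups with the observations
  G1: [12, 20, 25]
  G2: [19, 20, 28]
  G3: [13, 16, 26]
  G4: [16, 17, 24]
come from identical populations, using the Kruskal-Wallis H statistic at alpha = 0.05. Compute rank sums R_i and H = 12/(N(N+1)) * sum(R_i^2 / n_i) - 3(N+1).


Step 1: Combine all N = 12 observations and assign midranks.
sorted (value, group, rank): (12,G1,1), (13,G3,2), (16,G3,3.5), (16,G4,3.5), (17,G4,5), (19,G2,6), (20,G1,7.5), (20,G2,7.5), (24,G4,9), (25,G1,10), (26,G3,11), (28,G2,12)
Step 2: Sum ranks within each group.
R_1 = 18.5 (n_1 = 3)
R_2 = 25.5 (n_2 = 3)
R_3 = 16.5 (n_3 = 3)
R_4 = 17.5 (n_4 = 3)
Step 3: H = 12/(N(N+1)) * sum(R_i^2/n_i) - 3(N+1)
     = 12/(12*13) * (18.5^2/3 + 25.5^2/3 + 16.5^2/3 + 17.5^2/3) - 3*13
     = 0.076923 * 523.667 - 39
     = 1.282051.
Step 4: Ties present; correction factor C = 1 - 12/(12^3 - 12) = 0.993007. Corrected H = 1.282051 / 0.993007 = 1.291080.
Step 5: Under H0, H ~ chi^2(3); p-value = 0.731252.
Step 6: alpha = 0.05. fail to reject H0.

H = 1.2911, df = 3, p = 0.731252, fail to reject H0.


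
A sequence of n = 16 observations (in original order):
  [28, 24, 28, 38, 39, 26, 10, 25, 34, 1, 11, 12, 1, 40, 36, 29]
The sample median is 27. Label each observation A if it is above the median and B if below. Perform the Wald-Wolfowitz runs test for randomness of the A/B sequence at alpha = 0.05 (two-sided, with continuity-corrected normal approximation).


Step 1: Compute median = 27; label A = above, B = below.
Labels in order: ABAAABBBABBBBAAA  (n_A = 8, n_B = 8)
Step 2: Count runs R = 7.
Step 3: Under H0 (random ordering), E[R] = 2*n_A*n_B/(n_A+n_B) + 1 = 2*8*8/16 + 1 = 9.0000.
        Var[R] = 2*n_A*n_B*(2*n_A*n_B - n_A - n_B) / ((n_A+n_B)^2 * (n_A+n_B-1)) = 14336/3840 = 3.7333.
        SD[R] = 1.9322.
Step 4: Continuity-corrected z = (R + 0.5 - E[R]) / SD[R] = (7 + 0.5 - 9.0000) / 1.9322 = -0.7763.
Step 5: Two-sided p-value via normal approximation = 2*(1 - Phi(|z|)) = 0.437558.
Step 6: alpha = 0.05. fail to reject H0.

R = 7, z = -0.7763, p = 0.437558, fail to reject H0.


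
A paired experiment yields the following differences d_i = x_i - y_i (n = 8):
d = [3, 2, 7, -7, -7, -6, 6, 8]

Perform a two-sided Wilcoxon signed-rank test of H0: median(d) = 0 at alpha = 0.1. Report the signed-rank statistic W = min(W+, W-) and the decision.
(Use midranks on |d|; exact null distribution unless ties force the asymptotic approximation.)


Step 1: Drop any zero differences (none here) and take |d_i|.
|d| = [3, 2, 7, 7, 7, 6, 6, 8]
Step 2: Midrank |d_i| (ties get averaged ranks).
ranks: |3|->2, |2|->1, |7|->6, |7|->6, |7|->6, |6|->3.5, |6|->3.5, |8|->8
Step 3: Attach original signs; sum ranks with positive sign and with negative sign.
W+ = 2 + 1 + 6 + 3.5 + 8 = 20.5
W- = 6 + 6 + 3.5 = 15.5
(Check: W+ + W- = 36 should equal n(n+1)/2 = 36.)
Step 4: Test statistic W = min(W+, W-) = 15.5.
Step 5: Ties in |d|, so use the tie-corrected normal approximation.
        E[W] = n(n+1)/4 = 8*9/4 = 18.
        Tie groups: |d|=6 (t=2), |d|=7 (t=3); sum(t^3 - t) = 30.
        Var[W] = n(n+1)(2n+1)/24 - sum(t^3-t)/48 = 1224/24 - 30/48 = 50.375.
        z = (W - E[W]) / sqrt(Var[W]) = (15.5 - 18) / 7.0975 = -0.3522.
        Two-sided p = 2*Phi(z) = 0.724662.
Step 6: alpha = 0.1. fail to reject H0.

W+ = 20.5, W- = 15.5, W = min = 15.5, p = 0.724662, fail to reject H0.


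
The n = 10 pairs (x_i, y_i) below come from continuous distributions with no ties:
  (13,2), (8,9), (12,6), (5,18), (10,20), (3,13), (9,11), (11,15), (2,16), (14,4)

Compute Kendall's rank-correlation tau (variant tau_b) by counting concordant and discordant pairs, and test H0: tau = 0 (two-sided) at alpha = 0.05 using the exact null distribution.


Step 1: Enumerate the 45 unordered pairs (i,j) with i<j and classify each by sign(x_j-x_i) * sign(y_j-y_i).
  (1,2):dx=-5,dy=+7->D; (1,3):dx=-1,dy=+4->D; (1,4):dx=-8,dy=+16->D; (1,5):dx=-3,dy=+18->D
  (1,6):dx=-10,dy=+11->D; (1,7):dx=-4,dy=+9->D; (1,8):dx=-2,dy=+13->D; (1,9):dx=-11,dy=+14->D
  (1,10):dx=+1,dy=+2->C; (2,3):dx=+4,dy=-3->D; (2,4):dx=-3,dy=+9->D; (2,5):dx=+2,dy=+11->C
  (2,6):dx=-5,dy=+4->D; (2,7):dx=+1,dy=+2->C; (2,8):dx=+3,dy=+6->C; (2,9):dx=-6,dy=+7->D
  (2,10):dx=+6,dy=-5->D; (3,4):dx=-7,dy=+12->D; (3,5):dx=-2,dy=+14->D; (3,6):dx=-9,dy=+7->D
  (3,7):dx=-3,dy=+5->D; (3,8):dx=-1,dy=+9->D; (3,9):dx=-10,dy=+10->D; (3,10):dx=+2,dy=-2->D
  (4,5):dx=+5,dy=+2->C; (4,6):dx=-2,dy=-5->C; (4,7):dx=+4,dy=-7->D; (4,8):dx=+6,dy=-3->D
  (4,9):dx=-3,dy=-2->C; (4,10):dx=+9,dy=-14->D; (5,6):dx=-7,dy=-7->C; (5,7):dx=-1,dy=-9->C
  (5,8):dx=+1,dy=-5->D; (5,9):dx=-8,dy=-4->C; (5,10):dx=+4,dy=-16->D; (6,7):dx=+6,dy=-2->D
  (6,8):dx=+8,dy=+2->C; (6,9):dx=-1,dy=+3->D; (6,10):dx=+11,dy=-9->D; (7,8):dx=+2,dy=+4->C
  (7,9):dx=-7,dy=+5->D; (7,10):dx=+5,dy=-7->D; (8,9):dx=-9,dy=+1->D; (8,10):dx=+3,dy=-11->D
  (9,10):dx=+12,dy=-12->D
Step 2: C = 12, D = 33, total pairs = 45.
Step 3: tau = (C - D)/(n(n-1)/2) = (12 - 33)/45 = -0.466667.
Step 4: Exact two-sided p-value (enumerate n! = 3628800 permutations of y under H0): p = 0.072550.
Step 5: alpha = 0.05. fail to reject H0.

tau_b = -0.4667 (C=12, D=33), p = 0.072550, fail to reject H0.


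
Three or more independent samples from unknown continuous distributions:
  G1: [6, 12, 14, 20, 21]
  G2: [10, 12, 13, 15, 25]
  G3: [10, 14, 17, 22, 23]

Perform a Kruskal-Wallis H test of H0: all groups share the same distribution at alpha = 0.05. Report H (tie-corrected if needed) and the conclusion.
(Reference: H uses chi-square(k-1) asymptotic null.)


Step 1: Combine all N = 15 observations and assign midranks.
sorted (value, group, rank): (6,G1,1), (10,G2,2.5), (10,G3,2.5), (12,G1,4.5), (12,G2,4.5), (13,G2,6), (14,G1,7.5), (14,G3,7.5), (15,G2,9), (17,G3,10), (20,G1,11), (21,G1,12), (22,G3,13), (23,G3,14), (25,G2,15)
Step 2: Sum ranks within each group.
R_1 = 36 (n_1 = 5)
R_2 = 37 (n_2 = 5)
R_3 = 47 (n_3 = 5)
Step 3: H = 12/(N(N+1)) * sum(R_i^2/n_i) - 3(N+1)
     = 12/(15*16) * (36^2/5 + 37^2/5 + 47^2/5) - 3*16
     = 0.050000 * 974.8 - 48
     = 0.740000.
Step 4: Ties present; correction factor C = 1 - 18/(15^3 - 15) = 0.994643. Corrected H = 0.740000 / 0.994643 = 0.743986.
Step 5: Under H0, H ~ chi^2(2); p-value = 0.689359.
Step 6: alpha = 0.05. fail to reject H0.

H = 0.7440, df = 2, p = 0.689359, fail to reject H0.


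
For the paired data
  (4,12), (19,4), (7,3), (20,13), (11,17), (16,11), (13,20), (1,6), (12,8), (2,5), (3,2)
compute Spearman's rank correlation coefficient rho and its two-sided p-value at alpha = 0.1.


Step 1: Rank x and y separately (midranks; no ties here).
rank(x): 4->4, 19->10, 7->5, 20->11, 11->6, 16->9, 13->8, 1->1, 12->7, 2->2, 3->3
rank(y): 12->8, 4->3, 3->2, 13->9, 17->10, 11->7, 20->11, 6->5, 8->6, 5->4, 2->1
Step 2: d_i = R_x(i) - R_y(i); compute d_i^2.
  (4-8)^2=16, (10-3)^2=49, (5-2)^2=9, (11-9)^2=4, (6-10)^2=16, (9-7)^2=4, (8-11)^2=9, (1-5)^2=16, (7-6)^2=1, (2-4)^2=4, (3-1)^2=4
sum(d^2) = 132.
Step 3: rho = 1 - 6*132 / (11*(11^2 - 1)) = 1 - 792/1320 = 0.400000.
Step 4: Under H0, t = rho * sqrt((n-2)/(1-rho^2)) = 1.3093 ~ t(9).
Step 5: Two-sided p-value from the t-distribution with 9 df = 0.222868.
Step 6: alpha = 0.1. fail to reject H0.

rho = 0.4000, p = 0.222868, fail to reject H0 at alpha = 0.1.


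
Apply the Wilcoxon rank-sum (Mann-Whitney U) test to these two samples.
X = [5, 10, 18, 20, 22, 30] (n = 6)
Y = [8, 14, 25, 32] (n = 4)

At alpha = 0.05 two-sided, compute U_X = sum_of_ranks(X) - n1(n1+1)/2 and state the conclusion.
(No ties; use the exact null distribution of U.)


Step 1: Combine and sort all 10 observations; assign midranks.
sorted (value, group): (5,X), (8,Y), (10,X), (14,Y), (18,X), (20,X), (22,X), (25,Y), (30,X), (32,Y)
ranks: 5->1, 8->2, 10->3, 14->4, 18->5, 20->6, 22->7, 25->8, 30->9, 32->10
Step 2: Rank sum for X: R1 = 1 + 3 + 5 + 6 + 7 + 9 = 31.
Step 3: U_X = R1 - n1(n1+1)/2 = 31 - 6*7/2 = 31 - 21 = 10.
       U_Y = n1*n2 - U_X = 24 - 10 = 14.
Step 4: No ties, so the exact null distribution of U (based on enumerating the C(10,6) = 210 equally likely rank assignments) gives the two-sided p-value.
Step 5: p-value = 0.761905; compare to alpha = 0.05. fail to reject H0.

U_X = 10, p = 0.761905, fail to reject H0 at alpha = 0.05.


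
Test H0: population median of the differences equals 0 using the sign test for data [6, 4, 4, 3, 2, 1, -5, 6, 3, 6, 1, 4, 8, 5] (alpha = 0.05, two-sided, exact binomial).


Step 1: Discard zero differences. Original n = 14; n_eff = number of nonzero differences = 14.
Nonzero differences (with sign): +6, +4, +4, +3, +2, +1, -5, +6, +3, +6, +1, +4, +8, +5
Step 2: Count signs: positive = 13, negative = 1.
Step 3: Under H0: P(positive) = 0.5, so the number of positives S ~ Bin(14, 0.5).
Step 4: Two-sided exact p-value = sum of Bin(14,0.5) probabilities at or below the observed probability = 0.001831.
Step 5: alpha = 0.05. reject H0.

n_eff = 14, pos = 13, neg = 1, p = 0.001831, reject H0.


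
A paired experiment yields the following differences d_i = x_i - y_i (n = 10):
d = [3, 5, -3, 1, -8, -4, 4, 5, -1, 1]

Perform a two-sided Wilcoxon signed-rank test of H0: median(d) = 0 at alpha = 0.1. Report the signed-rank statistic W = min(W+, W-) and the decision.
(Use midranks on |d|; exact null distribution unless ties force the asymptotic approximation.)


Step 1: Drop any zero differences (none here) and take |d_i|.
|d| = [3, 5, 3, 1, 8, 4, 4, 5, 1, 1]
Step 2: Midrank |d_i| (ties get averaged ranks).
ranks: |3|->4.5, |5|->8.5, |3|->4.5, |1|->2, |8|->10, |4|->6.5, |4|->6.5, |5|->8.5, |1|->2, |1|->2
Step 3: Attach original signs; sum ranks with positive sign and with negative sign.
W+ = 4.5 + 8.5 + 2 + 6.5 + 8.5 + 2 = 32
W- = 4.5 + 10 + 6.5 + 2 = 23
(Check: W+ + W- = 55 should equal n(n+1)/2 = 55.)
Step 4: Test statistic W = min(W+, W-) = 23.
Step 5: Ties in |d|, so use the tie-corrected normal approximation.
        E[W] = n(n+1)/4 = 10*11/4 = 27.5.
        Tie groups: |d|=1 (t=3), |d|=3 (t=2), |d|=4 (t=2), |d|=5 (t=2); sum(t^3 - t) = 42.
        Var[W] = n(n+1)(2n+1)/24 - sum(t^3-t)/48 = 2310/24 - 42/48 = 95.375.
        z = (W - E[W]) / sqrt(Var[W]) = (23 - 27.5) / 9.7660 = -0.4608.
        Two-sided p = 2*Phi(z) = 0.644955.
Step 6: alpha = 0.1. fail to reject H0.

W+ = 32, W- = 23, W = min = 23, p = 0.644955, fail to reject H0.


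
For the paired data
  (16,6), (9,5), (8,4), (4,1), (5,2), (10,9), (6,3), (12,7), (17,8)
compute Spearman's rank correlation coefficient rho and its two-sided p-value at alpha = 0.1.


Step 1: Rank x and y separately (midranks; no ties here).
rank(x): 16->8, 9->5, 8->4, 4->1, 5->2, 10->6, 6->3, 12->7, 17->9
rank(y): 6->6, 5->5, 4->4, 1->1, 2->2, 9->9, 3->3, 7->7, 8->8
Step 2: d_i = R_x(i) - R_y(i); compute d_i^2.
  (8-6)^2=4, (5-5)^2=0, (4-4)^2=0, (1-1)^2=0, (2-2)^2=0, (6-9)^2=9, (3-3)^2=0, (7-7)^2=0, (9-8)^2=1
sum(d^2) = 14.
Step 3: rho = 1 - 6*14 / (9*(9^2 - 1)) = 1 - 84/720 = 0.883333.
Step 4: Under H0, t = rho * sqrt((n-2)/(1-rho^2)) = 4.9858 ~ t(7).
Step 5: Two-sided p-value from the t-distribution with 7 df = 0.001591.
Step 6: alpha = 0.1. reject H0.

rho = 0.8833, p = 0.001591, reject H0 at alpha = 0.1.


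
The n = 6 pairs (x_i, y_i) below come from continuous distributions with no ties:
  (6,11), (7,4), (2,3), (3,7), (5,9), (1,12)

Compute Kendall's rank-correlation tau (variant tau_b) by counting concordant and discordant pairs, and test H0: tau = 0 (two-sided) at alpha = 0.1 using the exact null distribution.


Step 1: Enumerate the 15 unordered pairs (i,j) with i<j and classify each by sign(x_j-x_i) * sign(y_j-y_i).
  (1,2):dx=+1,dy=-7->D; (1,3):dx=-4,dy=-8->C; (1,4):dx=-3,dy=-4->C; (1,5):dx=-1,dy=-2->C
  (1,6):dx=-5,dy=+1->D; (2,3):dx=-5,dy=-1->C; (2,4):dx=-4,dy=+3->D; (2,5):dx=-2,dy=+5->D
  (2,6):dx=-6,dy=+8->D; (3,4):dx=+1,dy=+4->C; (3,5):dx=+3,dy=+6->C; (3,6):dx=-1,dy=+9->D
  (4,5):dx=+2,dy=+2->C; (4,6):dx=-2,dy=+5->D; (5,6):dx=-4,dy=+3->D
Step 2: C = 7, D = 8, total pairs = 15.
Step 3: tau = (C - D)/(n(n-1)/2) = (7 - 8)/15 = -0.066667.
Step 4: Exact two-sided p-value (enumerate n! = 720 permutations of y under H0): p = 1.000000.
Step 5: alpha = 0.1. fail to reject H0.

tau_b = -0.0667 (C=7, D=8), p = 1.000000, fail to reject H0.


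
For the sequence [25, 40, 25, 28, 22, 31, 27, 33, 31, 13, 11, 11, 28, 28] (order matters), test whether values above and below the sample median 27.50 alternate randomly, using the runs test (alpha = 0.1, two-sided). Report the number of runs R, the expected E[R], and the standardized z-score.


Step 1: Compute median = 27.50; label A = above, B = below.
Labels in order: BABABABAABBBAA  (n_A = 7, n_B = 7)
Step 2: Count runs R = 10.
Step 3: Under H0 (random ordering), E[R] = 2*n_A*n_B/(n_A+n_B) + 1 = 2*7*7/14 + 1 = 8.0000.
        Var[R] = 2*n_A*n_B*(2*n_A*n_B - n_A - n_B) / ((n_A+n_B)^2 * (n_A+n_B-1)) = 8232/2548 = 3.2308.
        SD[R] = 1.7974.
Step 4: Continuity-corrected z = (R - 0.5 - E[R]) / SD[R] = (10 - 0.5 - 8.0000) / 1.7974 = 0.8345.
Step 5: Two-sided p-value via normal approximation = 2*(1 - Phi(|z|)) = 0.403986.
Step 6: alpha = 0.1. fail to reject H0.

R = 10, z = 0.8345, p = 0.403986, fail to reject H0.


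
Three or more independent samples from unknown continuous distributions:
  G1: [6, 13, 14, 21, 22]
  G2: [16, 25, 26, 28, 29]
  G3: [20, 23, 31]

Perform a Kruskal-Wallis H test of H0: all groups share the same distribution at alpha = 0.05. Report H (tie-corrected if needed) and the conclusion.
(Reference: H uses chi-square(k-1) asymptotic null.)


Step 1: Combine all N = 13 observations and assign midranks.
sorted (value, group, rank): (6,G1,1), (13,G1,2), (14,G1,3), (16,G2,4), (20,G3,5), (21,G1,6), (22,G1,7), (23,G3,8), (25,G2,9), (26,G2,10), (28,G2,11), (29,G2,12), (31,G3,13)
Step 2: Sum ranks within each group.
R_1 = 19 (n_1 = 5)
R_2 = 46 (n_2 = 5)
R_3 = 26 (n_3 = 3)
Step 3: H = 12/(N(N+1)) * sum(R_i^2/n_i) - 3(N+1)
     = 12/(13*14) * (19^2/5 + 46^2/5 + 26^2/3) - 3*14
     = 0.065934 * 720.733 - 42
     = 5.520879.
Step 4: No ties, so H is used without correction.
Step 5: Under H0, H ~ chi^2(2); p-value = 0.063264.
Step 6: alpha = 0.05. fail to reject H0.

H = 5.5209, df = 2, p = 0.063264, fail to reject H0.


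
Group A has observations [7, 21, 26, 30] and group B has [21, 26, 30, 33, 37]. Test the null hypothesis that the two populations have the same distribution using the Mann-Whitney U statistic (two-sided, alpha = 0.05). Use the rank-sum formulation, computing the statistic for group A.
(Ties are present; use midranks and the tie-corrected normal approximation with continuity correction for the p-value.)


Step 1: Combine and sort all 9 observations; assign midranks.
sorted (value, group): (7,X), (21,X), (21,Y), (26,X), (26,Y), (30,X), (30,Y), (33,Y), (37,Y)
ranks: 7->1, 21->2.5, 21->2.5, 26->4.5, 26->4.5, 30->6.5, 30->6.5, 33->8, 37->9
Step 2: Rank sum for X: R1 = 1 + 2.5 + 4.5 + 6.5 = 14.5.
Step 3: U_X = R1 - n1(n1+1)/2 = 14.5 - 4*5/2 = 14.5 - 10 = 4.5.
       U_Y = n1*n2 - U_X = 20 - 4.5 = 15.5.
Step 4: Ties are present, so use the tie-corrected normal approximation (with continuity correction) for the p-value.
Step 5: p-value = 0.214847; compare to alpha = 0.05. fail to reject H0.

U_X = 4.5, p = 0.214847, fail to reject H0 at alpha = 0.05.


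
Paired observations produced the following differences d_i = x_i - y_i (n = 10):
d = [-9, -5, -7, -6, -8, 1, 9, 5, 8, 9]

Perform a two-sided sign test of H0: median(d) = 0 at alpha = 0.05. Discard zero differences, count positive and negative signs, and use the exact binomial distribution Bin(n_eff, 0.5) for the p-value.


Step 1: Discard zero differences. Original n = 10; n_eff = number of nonzero differences = 10.
Nonzero differences (with sign): -9, -5, -7, -6, -8, +1, +9, +5, +8, +9
Step 2: Count signs: positive = 5, negative = 5.
Step 3: Under H0: P(positive) = 0.5, so the number of positives S ~ Bin(10, 0.5).
Step 4: Two-sided exact p-value = sum of Bin(10,0.5) probabilities at or below the observed probability = 1.000000.
Step 5: alpha = 0.05. fail to reject H0.

n_eff = 10, pos = 5, neg = 5, p = 1.000000, fail to reject H0.


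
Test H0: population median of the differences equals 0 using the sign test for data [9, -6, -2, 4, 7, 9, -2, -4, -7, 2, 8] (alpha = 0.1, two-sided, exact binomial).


Step 1: Discard zero differences. Original n = 11; n_eff = number of nonzero differences = 11.
Nonzero differences (with sign): +9, -6, -2, +4, +7, +9, -2, -4, -7, +2, +8
Step 2: Count signs: positive = 6, negative = 5.
Step 3: Under H0: P(positive) = 0.5, so the number of positives S ~ Bin(11, 0.5).
Step 4: Two-sided exact p-value = sum of Bin(11,0.5) probabilities at or below the observed probability = 1.000000.
Step 5: alpha = 0.1. fail to reject H0.

n_eff = 11, pos = 6, neg = 5, p = 1.000000, fail to reject H0.


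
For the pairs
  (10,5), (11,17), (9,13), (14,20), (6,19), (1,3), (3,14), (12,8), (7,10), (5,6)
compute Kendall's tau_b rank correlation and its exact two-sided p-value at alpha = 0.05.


Step 1: Enumerate the 45 unordered pairs (i,j) with i<j and classify each by sign(x_j-x_i) * sign(y_j-y_i).
  (1,2):dx=+1,dy=+12->C; (1,3):dx=-1,dy=+8->D; (1,4):dx=+4,dy=+15->C; (1,5):dx=-4,dy=+14->D
  (1,6):dx=-9,dy=-2->C; (1,7):dx=-7,dy=+9->D; (1,8):dx=+2,dy=+3->C; (1,9):dx=-3,dy=+5->D
  (1,10):dx=-5,dy=+1->D; (2,3):dx=-2,dy=-4->C; (2,4):dx=+3,dy=+3->C; (2,5):dx=-5,dy=+2->D
  (2,6):dx=-10,dy=-14->C; (2,7):dx=-8,dy=-3->C; (2,8):dx=+1,dy=-9->D; (2,9):dx=-4,dy=-7->C
  (2,10):dx=-6,dy=-11->C; (3,4):dx=+5,dy=+7->C; (3,5):dx=-3,dy=+6->D; (3,6):dx=-8,dy=-10->C
  (3,7):dx=-6,dy=+1->D; (3,8):dx=+3,dy=-5->D; (3,9):dx=-2,dy=-3->C; (3,10):dx=-4,dy=-7->C
  (4,5):dx=-8,dy=-1->C; (4,6):dx=-13,dy=-17->C; (4,7):dx=-11,dy=-6->C; (4,8):dx=-2,dy=-12->C
  (4,9):dx=-7,dy=-10->C; (4,10):dx=-9,dy=-14->C; (5,6):dx=-5,dy=-16->C; (5,7):dx=-3,dy=-5->C
  (5,8):dx=+6,dy=-11->D; (5,9):dx=+1,dy=-9->D; (5,10):dx=-1,dy=-13->C; (6,7):dx=+2,dy=+11->C
  (6,8):dx=+11,dy=+5->C; (6,9):dx=+6,dy=+7->C; (6,10):dx=+4,dy=+3->C; (7,8):dx=+9,dy=-6->D
  (7,9):dx=+4,dy=-4->D; (7,10):dx=+2,dy=-8->D; (8,9):dx=-5,dy=+2->D; (8,10):dx=-7,dy=-2->C
  (9,10):dx=-2,dy=-4->C
Step 2: C = 29, D = 16, total pairs = 45.
Step 3: tau = (C - D)/(n(n-1)/2) = (29 - 16)/45 = 0.288889.
Step 4: Exact two-sided p-value (enumerate n! = 3628800 permutations of y under H0): p = 0.291248.
Step 5: alpha = 0.05. fail to reject H0.

tau_b = 0.2889 (C=29, D=16), p = 0.291248, fail to reject H0.


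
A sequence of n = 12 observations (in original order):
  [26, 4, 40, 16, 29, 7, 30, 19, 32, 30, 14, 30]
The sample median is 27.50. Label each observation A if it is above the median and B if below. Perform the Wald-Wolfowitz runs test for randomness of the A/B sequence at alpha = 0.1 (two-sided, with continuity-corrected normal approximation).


Step 1: Compute median = 27.50; label A = above, B = below.
Labels in order: BBABABABAABA  (n_A = 6, n_B = 6)
Step 2: Count runs R = 10.
Step 3: Under H0 (random ordering), E[R] = 2*n_A*n_B/(n_A+n_B) + 1 = 2*6*6/12 + 1 = 7.0000.
        Var[R] = 2*n_A*n_B*(2*n_A*n_B - n_A - n_B) / ((n_A+n_B)^2 * (n_A+n_B-1)) = 4320/1584 = 2.7273.
        SD[R] = 1.6514.
Step 4: Continuity-corrected z = (R - 0.5 - E[R]) / SD[R] = (10 - 0.5 - 7.0000) / 1.6514 = 1.5138.
Step 5: Two-sided p-value via normal approximation = 2*(1 - Phi(|z|)) = 0.130070.
Step 6: alpha = 0.1. fail to reject H0.

R = 10, z = 1.5138, p = 0.130070, fail to reject H0.


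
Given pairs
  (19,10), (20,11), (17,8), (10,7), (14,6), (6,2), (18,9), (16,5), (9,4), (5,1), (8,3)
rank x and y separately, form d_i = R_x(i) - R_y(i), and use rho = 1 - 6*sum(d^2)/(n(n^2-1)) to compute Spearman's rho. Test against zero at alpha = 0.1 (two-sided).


Step 1: Rank x and y separately (midranks; no ties here).
rank(x): 19->10, 20->11, 17->8, 10->5, 14->6, 6->2, 18->9, 16->7, 9->4, 5->1, 8->3
rank(y): 10->10, 11->11, 8->8, 7->7, 6->6, 2->2, 9->9, 5->5, 4->4, 1->1, 3->3
Step 2: d_i = R_x(i) - R_y(i); compute d_i^2.
  (10-10)^2=0, (11-11)^2=0, (8-8)^2=0, (5-7)^2=4, (6-6)^2=0, (2-2)^2=0, (9-9)^2=0, (7-5)^2=4, (4-4)^2=0, (1-1)^2=0, (3-3)^2=0
sum(d^2) = 8.
Step 3: rho = 1 - 6*8 / (11*(11^2 - 1)) = 1 - 48/1320 = 0.963636.
Step 4: Under H0, t = rho * sqrt((n-2)/(1-rho^2)) = 10.8186 ~ t(9).
Step 5: Two-sided p-value from the t-distribution with 9 df = 0.000002.
Step 6: alpha = 0.1. reject H0.

rho = 0.9636, p = 0.000002, reject H0 at alpha = 0.1.


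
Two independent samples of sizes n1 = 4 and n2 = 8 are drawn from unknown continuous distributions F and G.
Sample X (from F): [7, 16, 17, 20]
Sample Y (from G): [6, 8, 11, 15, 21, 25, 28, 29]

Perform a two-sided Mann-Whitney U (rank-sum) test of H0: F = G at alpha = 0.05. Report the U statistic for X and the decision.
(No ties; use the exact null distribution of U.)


Step 1: Combine and sort all 12 observations; assign midranks.
sorted (value, group): (6,Y), (7,X), (8,Y), (11,Y), (15,Y), (16,X), (17,X), (20,X), (21,Y), (25,Y), (28,Y), (29,Y)
ranks: 6->1, 7->2, 8->3, 11->4, 15->5, 16->6, 17->7, 20->8, 21->9, 25->10, 28->11, 29->12
Step 2: Rank sum for X: R1 = 2 + 6 + 7 + 8 = 23.
Step 3: U_X = R1 - n1(n1+1)/2 = 23 - 4*5/2 = 23 - 10 = 13.
       U_Y = n1*n2 - U_X = 32 - 13 = 19.
Step 4: No ties, so the exact null distribution of U (based on enumerating the C(12,4) = 495 equally likely rank assignments) gives the two-sided p-value.
Step 5: p-value = 0.682828; compare to alpha = 0.05. fail to reject H0.

U_X = 13, p = 0.682828, fail to reject H0 at alpha = 0.05.


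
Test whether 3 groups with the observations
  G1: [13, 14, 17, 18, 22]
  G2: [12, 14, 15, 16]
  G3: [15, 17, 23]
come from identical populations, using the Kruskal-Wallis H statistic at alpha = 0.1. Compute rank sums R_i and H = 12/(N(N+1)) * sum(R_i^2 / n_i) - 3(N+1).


Step 1: Combine all N = 12 observations and assign midranks.
sorted (value, group, rank): (12,G2,1), (13,G1,2), (14,G1,3.5), (14,G2,3.5), (15,G2,5.5), (15,G3,5.5), (16,G2,7), (17,G1,8.5), (17,G3,8.5), (18,G1,10), (22,G1,11), (23,G3,12)
Step 2: Sum ranks within each group.
R_1 = 35 (n_1 = 5)
R_2 = 17 (n_2 = 4)
R_3 = 26 (n_3 = 3)
Step 3: H = 12/(N(N+1)) * sum(R_i^2/n_i) - 3(N+1)
     = 12/(12*13) * (35^2/5 + 17^2/4 + 26^2/3) - 3*13
     = 0.076923 * 542.583 - 39
     = 2.737179.
Step 4: Ties present; correction factor C = 1 - 18/(12^3 - 12) = 0.989510. Corrected H = 2.737179 / 0.989510 = 2.766196.
Step 5: Under H0, H ~ chi^2(2); p-value = 0.250800.
Step 6: alpha = 0.1. fail to reject H0.

H = 2.7662, df = 2, p = 0.250800, fail to reject H0.
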